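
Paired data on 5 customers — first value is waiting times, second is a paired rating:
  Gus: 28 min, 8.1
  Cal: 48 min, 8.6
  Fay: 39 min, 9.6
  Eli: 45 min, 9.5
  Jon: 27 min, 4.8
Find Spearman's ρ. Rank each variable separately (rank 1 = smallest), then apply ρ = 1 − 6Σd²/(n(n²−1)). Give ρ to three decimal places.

0.600

Ranks of variable 1: 2, 5, 3, 4, 1
Ranks of variable 2: 2, 3, 5, 4, 1
d = r₁ − r₂: 0, 2, -2, 0, 0
d²: 0, 4, 4, 0, 0; Σd² = 8
ρ = 1 − 6·8/(5·24) = 1 − 48/120 = 0.600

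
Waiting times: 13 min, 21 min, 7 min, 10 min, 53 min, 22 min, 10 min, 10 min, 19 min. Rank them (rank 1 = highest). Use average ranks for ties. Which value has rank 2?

22

Sorted (descending): 53, 22, 21, 19, 13, 10, 10, 10, 7
The 3 values of 10 occupy positions 6–8 → average rank 7.
Rank 2 → value 22.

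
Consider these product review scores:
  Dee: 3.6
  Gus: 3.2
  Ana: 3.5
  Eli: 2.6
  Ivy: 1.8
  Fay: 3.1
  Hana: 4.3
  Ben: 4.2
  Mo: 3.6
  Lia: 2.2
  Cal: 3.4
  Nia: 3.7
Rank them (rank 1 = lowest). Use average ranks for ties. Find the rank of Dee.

8.5

Sorted (ascending): 1.8, 2.2, 2.6, 3.1, 3.2, 3.4, 3.5, 3.6, 3.6, 3.7, 4.2, 4.3
The 2 values of 3.6 occupy positions 8–9 → average rank (8+9)/2 = 8.5.
Dee has value 3.6 → rank 8.5.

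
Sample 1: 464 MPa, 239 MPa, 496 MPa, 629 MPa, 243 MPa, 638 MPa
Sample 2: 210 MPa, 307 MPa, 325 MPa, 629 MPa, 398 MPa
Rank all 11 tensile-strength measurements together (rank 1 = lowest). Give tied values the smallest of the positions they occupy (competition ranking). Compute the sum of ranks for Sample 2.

25

Sorted (ascending): 210, 239, 243, 307, 325, 398, 464, 496, 629, 629, 638
The 2 values of 629 occupy positions 9–10 → each gets rank 9.
Sample 2 values → pooled ranks: 210→1, 307→4, 325→5, 629→9, 398→6
Rank sum = 1 + 4 + 5 + 9 + 6 = 25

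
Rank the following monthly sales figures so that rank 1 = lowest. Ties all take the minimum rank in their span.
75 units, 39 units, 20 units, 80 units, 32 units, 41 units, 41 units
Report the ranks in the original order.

Sorted (ascending): 20, 32, 39, 41, 41, 75, 80
The 2 values of 41 occupy positions 4–5 → each gets rank 4.

6, 3, 1, 7, 2, 4, 4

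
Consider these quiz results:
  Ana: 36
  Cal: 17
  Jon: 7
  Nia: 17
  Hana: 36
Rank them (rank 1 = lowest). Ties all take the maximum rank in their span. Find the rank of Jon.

1

Sorted (ascending): 7, 17, 17, 36, 36
The 2 values of 17 occupy positions 2–3 → each gets rank 3.
The 2 values of 36 occupy positions 4–5 → each gets rank 5.
Jon has value 7 → rank 1.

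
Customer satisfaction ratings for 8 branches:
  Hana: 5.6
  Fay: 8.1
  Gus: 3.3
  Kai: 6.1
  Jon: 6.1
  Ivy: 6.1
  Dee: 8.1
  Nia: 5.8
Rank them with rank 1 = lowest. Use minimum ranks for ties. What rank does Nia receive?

3

Sorted (ascending): 3.3, 5.6, 5.8, 6.1, 6.1, 6.1, 8.1, 8.1
The 3 values of 6.1 occupy positions 4–6 → each gets rank 4.
The 2 values of 8.1 occupy positions 7–8 → each gets rank 7.
Nia has value 5.8 → rank 3.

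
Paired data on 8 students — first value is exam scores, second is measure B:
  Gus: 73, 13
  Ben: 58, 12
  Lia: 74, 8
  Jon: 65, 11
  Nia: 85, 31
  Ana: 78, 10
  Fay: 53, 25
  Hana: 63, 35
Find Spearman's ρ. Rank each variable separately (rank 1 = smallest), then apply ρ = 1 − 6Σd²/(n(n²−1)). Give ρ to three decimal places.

-0.262

Ranks of variable 1: 5, 2, 6, 4, 8, 7, 1, 3
Ranks of variable 2: 5, 4, 1, 3, 7, 2, 6, 8
d = r₁ − r₂: 0, -2, 5, 1, 1, 5, -5, -5
d²: 0, 4, 25, 1, 1, 25, 25, 25; Σd² = 106
ρ = 1 − 6·106/(8·63) = 1 − 636/504 = -0.262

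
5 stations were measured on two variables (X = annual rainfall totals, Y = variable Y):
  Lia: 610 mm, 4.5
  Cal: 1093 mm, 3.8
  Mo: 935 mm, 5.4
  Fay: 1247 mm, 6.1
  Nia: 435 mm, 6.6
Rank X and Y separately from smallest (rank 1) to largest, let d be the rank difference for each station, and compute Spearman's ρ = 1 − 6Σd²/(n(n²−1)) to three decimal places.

Ranks of variable 1: 2, 4, 3, 5, 1
Ranks of variable 2: 2, 1, 3, 4, 5
d = r₁ − r₂: 0, 3, 0, 1, -4
d²: 0, 9, 0, 1, 16; Σd² = 26
ρ = 1 − 6·26/(5·24) = 1 − 156/120 = -0.300

-0.300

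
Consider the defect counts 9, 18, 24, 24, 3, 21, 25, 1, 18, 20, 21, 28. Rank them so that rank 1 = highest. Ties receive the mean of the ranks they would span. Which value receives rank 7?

20

Sorted (descending): 28, 25, 24, 24, 21, 21, 20, 18, 18, 9, 3, 1
The 2 values of 24 occupy positions 3–4 → average rank (3+4)/2 = 3.5.
The 2 values of 21 occupy positions 5–6 → average rank (5+6)/2 = 5.5.
The 2 values of 18 occupy positions 8–9 → average rank (8+9)/2 = 8.5.
Rank 7 → value 20.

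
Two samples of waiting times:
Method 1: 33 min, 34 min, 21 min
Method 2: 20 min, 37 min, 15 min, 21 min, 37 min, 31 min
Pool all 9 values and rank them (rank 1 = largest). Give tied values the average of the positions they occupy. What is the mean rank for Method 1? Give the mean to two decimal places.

Sorted (descending): 37, 37, 34, 33, 31, 21, 21, 20, 15
The 2 values of 37 occupy positions 1–2 → average rank (1+2)/2 = 1.5.
The 2 values of 21 occupy positions 6–7 → average rank (6+7)/2 = 6.5.
Method 1 values → pooled ranks: 33→4, 34→3, 21→6.5
Mean rank = (4 + 3 + 6.5) / 3 = 4.50

4.50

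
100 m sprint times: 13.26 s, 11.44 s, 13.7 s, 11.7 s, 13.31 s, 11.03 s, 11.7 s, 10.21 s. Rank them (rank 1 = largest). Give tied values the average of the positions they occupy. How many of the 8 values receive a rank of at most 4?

Sorted (descending): 13.7, 13.31, 13.26, 11.7, 11.7, 11.44, 11.03, 10.21
The 2 values of 11.7 occupy positions 4–5 → average rank (4+5)/2 = 4.5.
Ranks ≤ 4: {1, 2, 3} → 3 values.

3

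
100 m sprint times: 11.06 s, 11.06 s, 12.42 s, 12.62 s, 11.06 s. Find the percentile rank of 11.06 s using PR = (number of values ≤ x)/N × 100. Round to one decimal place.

60.0

N = 5.
Strictly below 11.06: 0. Equal to 11.06: 3.
PR = 3/5 × 100 = 60.0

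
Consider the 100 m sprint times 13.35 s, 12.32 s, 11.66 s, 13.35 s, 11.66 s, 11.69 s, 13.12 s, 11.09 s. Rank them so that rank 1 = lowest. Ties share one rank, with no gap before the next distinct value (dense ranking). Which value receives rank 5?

13.12

Sorted (ascending): 11.09, 11.66, 11.66, 11.69, 12.32, 13.12, 13.35, 13.35
The 2 values of 11.66 share dense rank 2.
The 2 values of 13.35 share dense rank 6.
Remaining distinct values take the next consecutive integers.
Rank 5 → value 13.12.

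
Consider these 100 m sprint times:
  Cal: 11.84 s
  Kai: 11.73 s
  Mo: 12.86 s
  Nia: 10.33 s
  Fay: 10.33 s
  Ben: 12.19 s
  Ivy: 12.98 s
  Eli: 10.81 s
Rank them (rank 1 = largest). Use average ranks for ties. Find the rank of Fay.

Sorted (descending): 12.98, 12.86, 12.19, 11.84, 11.73, 10.81, 10.33, 10.33
The 2 values of 10.33 occupy positions 7–8 → average rank (7+8)/2 = 7.5.
Fay has value 10.33 s → rank 7.5.

7.5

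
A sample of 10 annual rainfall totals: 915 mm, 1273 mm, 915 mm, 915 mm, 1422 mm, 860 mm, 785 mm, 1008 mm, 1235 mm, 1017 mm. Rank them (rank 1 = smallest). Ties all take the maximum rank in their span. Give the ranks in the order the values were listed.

5, 9, 5, 5, 10, 2, 1, 6, 8, 7

Sorted (ascending): 785, 860, 915, 915, 915, 1008, 1017, 1235, 1273, 1422
The 3 values of 915 occupy positions 3–5 → each gets rank 5.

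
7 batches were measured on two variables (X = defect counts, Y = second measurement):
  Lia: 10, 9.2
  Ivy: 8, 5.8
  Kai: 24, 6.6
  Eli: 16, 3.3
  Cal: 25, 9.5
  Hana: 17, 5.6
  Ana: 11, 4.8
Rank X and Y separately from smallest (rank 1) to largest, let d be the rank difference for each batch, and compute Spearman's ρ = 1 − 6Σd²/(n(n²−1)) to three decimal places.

0.286

Ranks of variable 1: 2, 1, 6, 4, 7, 5, 3
Ranks of variable 2: 6, 4, 5, 1, 7, 3, 2
d = r₁ − r₂: -4, -3, 1, 3, 0, 2, 1
d²: 16, 9, 1, 9, 0, 4, 1; Σd² = 40
ρ = 1 − 6·40/(7·48) = 1 − 240/336 = 0.286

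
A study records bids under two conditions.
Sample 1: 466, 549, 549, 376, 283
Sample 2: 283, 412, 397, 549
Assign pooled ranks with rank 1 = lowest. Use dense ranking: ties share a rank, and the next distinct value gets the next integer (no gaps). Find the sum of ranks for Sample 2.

14

Sorted (ascending): 283, 283, 376, 397, 412, 466, 549, 549, 549
The 2 values of 283 share dense rank 1.
The 3 values of 549 share dense rank 6.
Remaining distinct values take the next consecutive integers.
Sample 2 values → pooled ranks: 283→1, 412→4, 397→3, 549→6
Rank sum = 1 + 4 + 3 + 6 = 14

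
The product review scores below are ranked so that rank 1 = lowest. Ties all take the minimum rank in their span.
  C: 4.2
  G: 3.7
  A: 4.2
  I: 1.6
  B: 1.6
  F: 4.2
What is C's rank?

4

Sorted (ascending): 1.6, 1.6, 3.7, 4.2, 4.2, 4.2
The 2 values of 1.6 occupy positions 1–2 → each gets rank 1.
The 3 values of 4.2 occupy positions 4–6 → each gets rank 4.
C has value 4.2 → rank 4.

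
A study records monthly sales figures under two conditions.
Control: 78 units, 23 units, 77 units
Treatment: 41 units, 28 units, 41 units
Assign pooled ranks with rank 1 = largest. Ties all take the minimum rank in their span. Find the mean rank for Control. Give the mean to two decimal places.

Sorted (descending): 78, 77, 41, 41, 28, 23
The 2 values of 41 occupy positions 3–4 → each gets rank 3.
Control values → pooled ranks: 78→1, 23→6, 77→2
Mean rank = (1 + 6 + 2) / 3 = 3.00

3.00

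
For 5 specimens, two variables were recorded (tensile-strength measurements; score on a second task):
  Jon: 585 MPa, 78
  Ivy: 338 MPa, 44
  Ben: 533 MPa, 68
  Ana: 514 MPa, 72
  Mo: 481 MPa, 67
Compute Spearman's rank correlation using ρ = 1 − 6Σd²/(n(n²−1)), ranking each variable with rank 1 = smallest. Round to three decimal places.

0.900

Ranks of variable 1: 5, 1, 4, 3, 2
Ranks of variable 2: 5, 1, 3, 4, 2
d = r₁ − r₂: 0, 0, 1, -1, 0
d²: 0, 0, 1, 1, 0; Σd² = 2
ρ = 1 − 6·2/(5·24) = 1 − 12/120 = 0.900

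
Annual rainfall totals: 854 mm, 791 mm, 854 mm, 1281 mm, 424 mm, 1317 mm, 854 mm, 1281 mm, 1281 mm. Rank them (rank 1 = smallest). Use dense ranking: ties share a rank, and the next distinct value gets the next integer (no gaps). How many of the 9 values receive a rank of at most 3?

5

Sorted (ascending): 424, 791, 854, 854, 854, 1281, 1281, 1281, 1317
The 3 values of 854 share dense rank 3.
The 3 values of 1281 share dense rank 4.
Remaining distinct values take the next consecutive integers.
Ranks ≤ 3: {1, 2, 3, 3, 3} → 5 values.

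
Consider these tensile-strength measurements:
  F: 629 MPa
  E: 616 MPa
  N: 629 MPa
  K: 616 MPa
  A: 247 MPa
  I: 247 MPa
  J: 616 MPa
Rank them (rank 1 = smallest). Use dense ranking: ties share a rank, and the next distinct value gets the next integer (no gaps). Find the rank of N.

Sorted (ascending): 247, 247, 616, 616, 616, 629, 629
The 2 values of 247 share dense rank 1.
The 3 values of 616 share dense rank 2.
The 2 values of 629 share dense rank 3.
N has value 629 MPa → rank 3.

3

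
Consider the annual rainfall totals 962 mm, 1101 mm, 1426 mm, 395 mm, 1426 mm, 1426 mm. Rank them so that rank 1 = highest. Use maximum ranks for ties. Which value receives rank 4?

1101

Sorted (descending): 1426, 1426, 1426, 1101, 962, 395
The 3 values of 1426 occupy positions 1–3 → each gets rank 3.
Rank 4 → value 1101.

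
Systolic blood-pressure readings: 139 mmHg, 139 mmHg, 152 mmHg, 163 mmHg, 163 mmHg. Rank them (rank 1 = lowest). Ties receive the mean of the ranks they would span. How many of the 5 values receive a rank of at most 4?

Sorted (ascending): 139, 139, 152, 163, 163
The 2 values of 139 occupy positions 1–2 → average rank (1+2)/2 = 1.5.
The 2 values of 163 occupy positions 4–5 → average rank (4+5)/2 = 4.5.
Ranks ≤ 4: {1.5, 1.5, 3} → 3 values.

3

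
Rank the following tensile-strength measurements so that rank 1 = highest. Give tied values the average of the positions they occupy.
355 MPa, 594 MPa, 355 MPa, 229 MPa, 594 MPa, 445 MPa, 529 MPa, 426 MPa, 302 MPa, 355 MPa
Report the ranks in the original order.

7, 1.5, 7, 10, 1.5, 4, 3, 5, 9, 7

Sorted (descending): 594, 594, 529, 445, 426, 355, 355, 355, 302, 229
The 2 values of 594 occupy positions 1–2 → average rank (1+2)/2 = 1.5.
The 3 values of 355 occupy positions 6–8 → average rank 7.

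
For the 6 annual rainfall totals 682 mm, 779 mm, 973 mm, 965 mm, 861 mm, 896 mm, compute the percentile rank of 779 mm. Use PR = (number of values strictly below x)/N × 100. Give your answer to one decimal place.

16.7

N = 6.
Strictly below 779: 1. Equal to 779: 1.
PR = 1/6 × 100 = 16.7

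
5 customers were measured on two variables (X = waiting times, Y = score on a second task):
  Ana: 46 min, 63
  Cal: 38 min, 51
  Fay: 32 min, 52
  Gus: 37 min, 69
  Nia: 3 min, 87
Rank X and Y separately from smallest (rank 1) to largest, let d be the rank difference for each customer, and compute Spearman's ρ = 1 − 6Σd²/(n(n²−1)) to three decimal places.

-0.500

Ranks of variable 1: 5, 4, 2, 3, 1
Ranks of variable 2: 3, 1, 2, 4, 5
d = r₁ − r₂: 2, 3, 0, -1, -4
d²: 4, 9, 0, 1, 16; Σd² = 30
ρ = 1 − 6·30/(5·24) = 1 − 180/120 = -0.500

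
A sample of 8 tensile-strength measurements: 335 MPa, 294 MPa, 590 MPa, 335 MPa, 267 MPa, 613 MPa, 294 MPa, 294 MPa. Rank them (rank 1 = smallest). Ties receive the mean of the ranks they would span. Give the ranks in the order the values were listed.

Sorted (ascending): 267, 294, 294, 294, 335, 335, 590, 613
The 3 values of 294 occupy positions 2–4 → average rank 3.
The 2 values of 335 occupy positions 5–6 → average rank (5+6)/2 = 5.5.

5.5, 3, 7, 5.5, 1, 8, 3, 3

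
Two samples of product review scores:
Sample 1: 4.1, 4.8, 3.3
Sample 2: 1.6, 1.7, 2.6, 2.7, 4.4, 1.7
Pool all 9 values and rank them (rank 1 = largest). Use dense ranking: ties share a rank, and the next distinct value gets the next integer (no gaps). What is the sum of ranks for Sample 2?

35

Sorted (descending): 4.8, 4.4, 4.1, 3.3, 2.7, 2.6, 1.7, 1.7, 1.6
The 2 values of 1.7 share dense rank 7.
Remaining distinct values take the next consecutive integers.
Sample 2 values → pooled ranks: 1.6→8, 1.7→7, 2.6→6, 2.7→5, 4.4→2, 1.7→7
Rank sum = 8 + 7 + 6 + 5 + 2 + 7 = 35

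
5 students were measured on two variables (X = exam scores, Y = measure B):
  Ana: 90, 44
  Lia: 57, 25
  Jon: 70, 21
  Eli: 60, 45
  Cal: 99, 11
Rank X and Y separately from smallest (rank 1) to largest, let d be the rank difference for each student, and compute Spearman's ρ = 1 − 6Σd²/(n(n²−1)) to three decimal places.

Ranks of variable 1: 4, 1, 3, 2, 5
Ranks of variable 2: 4, 3, 2, 5, 1
d = r₁ − r₂: 0, -2, 1, -3, 4
d²: 0, 4, 1, 9, 16; Σd² = 30
ρ = 1 − 6·30/(5·24) = 1 − 180/120 = -0.500

-0.500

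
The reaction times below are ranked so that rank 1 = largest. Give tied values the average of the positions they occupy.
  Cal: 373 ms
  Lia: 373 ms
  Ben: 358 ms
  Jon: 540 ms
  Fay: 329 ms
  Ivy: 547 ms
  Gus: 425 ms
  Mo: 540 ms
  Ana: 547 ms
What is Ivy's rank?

Sorted (descending): 547, 547, 540, 540, 425, 373, 373, 358, 329
The 2 values of 547 occupy positions 1–2 → average rank (1+2)/2 = 1.5.
The 2 values of 540 occupy positions 3–4 → average rank (3+4)/2 = 3.5.
The 2 values of 373 occupy positions 6–7 → average rank (6+7)/2 = 6.5.
Ivy has value 547 ms → rank 1.5.

1.5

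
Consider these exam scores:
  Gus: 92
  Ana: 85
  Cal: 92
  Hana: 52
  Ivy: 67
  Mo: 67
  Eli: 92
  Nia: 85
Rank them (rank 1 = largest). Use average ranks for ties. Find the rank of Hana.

Sorted (descending): 92, 92, 92, 85, 85, 67, 67, 52
The 3 values of 92 occupy positions 1–3 → average rank 2.
The 2 values of 85 occupy positions 4–5 → average rank (4+5)/2 = 4.5.
The 2 values of 67 occupy positions 6–7 → average rank (6+7)/2 = 6.5.
Hana has value 52 → rank 8.

8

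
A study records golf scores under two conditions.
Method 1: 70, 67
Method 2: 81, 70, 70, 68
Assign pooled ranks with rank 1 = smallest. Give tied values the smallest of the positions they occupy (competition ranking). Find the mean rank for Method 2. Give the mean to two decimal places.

3.50

Sorted (ascending): 67, 68, 70, 70, 70, 81
The 3 values of 70 occupy positions 3–5 → each gets rank 3.
Method 2 values → pooled ranks: 81→6, 70→3, 70→3, 68→2
Mean rank = (6 + 3 + 3 + 2) / 4 = 3.50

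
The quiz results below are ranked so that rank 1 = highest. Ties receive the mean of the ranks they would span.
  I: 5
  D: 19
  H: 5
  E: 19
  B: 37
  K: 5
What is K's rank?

Sorted (descending): 37, 19, 19, 5, 5, 5
The 2 values of 19 occupy positions 2–3 → average rank (2+3)/2 = 2.5.
The 3 values of 5 occupy positions 4–6 → average rank 5.
K has value 5 → rank 5.

5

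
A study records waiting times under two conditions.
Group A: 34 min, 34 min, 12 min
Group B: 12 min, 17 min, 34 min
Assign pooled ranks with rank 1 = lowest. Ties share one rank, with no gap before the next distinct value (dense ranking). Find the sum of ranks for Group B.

6

Sorted (ascending): 12, 12, 17, 34, 34, 34
The 2 values of 12 share dense rank 1.
The 3 values of 34 share dense rank 3.
Remaining distinct values take the next consecutive integers.
Group B values → pooled ranks: 12→1, 17→2, 34→3
Rank sum = 1 + 2 + 3 = 6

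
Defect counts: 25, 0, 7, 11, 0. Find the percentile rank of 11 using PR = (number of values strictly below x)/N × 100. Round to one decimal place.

N = 5.
Strictly below 11: 3. Equal to 11: 1.
PR = 3/5 × 100 = 60.0

60.0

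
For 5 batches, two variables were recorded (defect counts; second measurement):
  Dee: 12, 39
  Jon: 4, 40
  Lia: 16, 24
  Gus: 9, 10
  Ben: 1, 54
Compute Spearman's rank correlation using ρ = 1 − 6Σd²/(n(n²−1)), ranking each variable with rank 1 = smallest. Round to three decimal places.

-0.700

Ranks of variable 1: 4, 2, 5, 3, 1
Ranks of variable 2: 3, 4, 2, 1, 5
d = r₁ − r₂: 1, -2, 3, 2, -4
d²: 1, 4, 9, 4, 16; Σd² = 34
ρ = 1 − 6·34/(5·24) = 1 − 204/120 = -0.700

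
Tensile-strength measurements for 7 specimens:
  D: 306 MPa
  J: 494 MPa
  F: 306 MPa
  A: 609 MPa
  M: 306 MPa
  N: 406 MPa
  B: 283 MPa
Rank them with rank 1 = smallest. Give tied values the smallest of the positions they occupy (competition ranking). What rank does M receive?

Sorted (ascending): 283, 306, 306, 306, 406, 494, 609
The 3 values of 306 occupy positions 2–4 → each gets rank 2.
M has value 306 MPa → rank 2.

2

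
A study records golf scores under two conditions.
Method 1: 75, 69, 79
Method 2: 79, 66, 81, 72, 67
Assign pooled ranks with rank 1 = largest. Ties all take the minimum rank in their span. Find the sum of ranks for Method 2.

Sorted (descending): 81, 79, 79, 75, 72, 69, 67, 66
The 2 values of 79 occupy positions 2–3 → each gets rank 2.
Method 2 values → pooled ranks: 79→2, 66→8, 81→1, 72→5, 67→7
Rank sum = 2 + 8 + 1 + 5 + 7 = 23

23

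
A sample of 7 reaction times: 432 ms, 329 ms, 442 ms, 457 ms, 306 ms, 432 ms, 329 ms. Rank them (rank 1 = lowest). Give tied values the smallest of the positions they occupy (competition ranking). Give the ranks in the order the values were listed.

Sorted (ascending): 306, 329, 329, 432, 432, 442, 457
The 2 values of 329 occupy positions 2–3 → each gets rank 2.
The 2 values of 432 occupy positions 4–5 → each gets rank 4.

4, 2, 6, 7, 1, 4, 2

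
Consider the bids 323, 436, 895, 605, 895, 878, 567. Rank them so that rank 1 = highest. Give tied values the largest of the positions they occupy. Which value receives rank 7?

323

Sorted (descending): 895, 895, 878, 605, 567, 436, 323
The 2 values of 895 occupy positions 1–2 → each gets rank 2.
Rank 7 → value 323.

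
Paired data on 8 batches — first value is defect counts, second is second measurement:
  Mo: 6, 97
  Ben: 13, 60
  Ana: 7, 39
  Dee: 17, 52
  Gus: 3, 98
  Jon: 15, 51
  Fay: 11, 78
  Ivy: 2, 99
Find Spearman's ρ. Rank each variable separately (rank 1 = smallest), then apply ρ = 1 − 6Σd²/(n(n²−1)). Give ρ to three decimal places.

Ranks of variable 1: 3, 6, 4, 8, 2, 7, 5, 1
Ranks of variable 2: 6, 4, 1, 3, 7, 2, 5, 8
d = r₁ − r₂: -3, 2, 3, 5, -5, 5, 0, -7
d²: 9, 4, 9, 25, 25, 25, 0, 49; Σd² = 146
ρ = 1 − 6·146/(8·63) = 1 − 876/504 = -0.738

-0.738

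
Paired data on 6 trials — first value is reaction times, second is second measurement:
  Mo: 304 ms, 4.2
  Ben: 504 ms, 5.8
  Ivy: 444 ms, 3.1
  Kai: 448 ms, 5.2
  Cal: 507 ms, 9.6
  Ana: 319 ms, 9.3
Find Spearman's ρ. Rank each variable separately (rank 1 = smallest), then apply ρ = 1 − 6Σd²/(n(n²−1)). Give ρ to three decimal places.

Ranks of variable 1: 1, 5, 3, 4, 6, 2
Ranks of variable 2: 2, 4, 1, 3, 6, 5
d = r₁ − r₂: -1, 1, 2, 1, 0, -3
d²: 1, 1, 4, 1, 0, 9; Σd² = 16
ρ = 1 − 6·16/(6·35) = 1 − 96/210 = 0.543

0.543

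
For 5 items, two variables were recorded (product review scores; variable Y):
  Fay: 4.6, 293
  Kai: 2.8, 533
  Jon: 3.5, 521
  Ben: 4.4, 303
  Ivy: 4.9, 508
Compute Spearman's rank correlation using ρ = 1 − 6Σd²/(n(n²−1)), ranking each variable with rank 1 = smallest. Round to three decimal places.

Ranks of variable 1: 4, 1, 2, 3, 5
Ranks of variable 2: 1, 5, 4, 2, 3
d = r₁ − r₂: 3, -4, -2, 1, 2
d²: 9, 16, 4, 1, 4; Σd² = 34
ρ = 1 − 6·34/(5·24) = 1 − 204/120 = -0.700

-0.700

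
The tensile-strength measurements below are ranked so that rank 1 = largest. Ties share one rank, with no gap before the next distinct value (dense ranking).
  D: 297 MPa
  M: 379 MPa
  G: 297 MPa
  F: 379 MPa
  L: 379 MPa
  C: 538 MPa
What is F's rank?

2

Sorted (descending): 538, 379, 379, 379, 297, 297
The 3 values of 379 share dense rank 2.
The 2 values of 297 share dense rank 3.
Remaining distinct values take the next consecutive integers.
F has value 379 MPa → rank 2.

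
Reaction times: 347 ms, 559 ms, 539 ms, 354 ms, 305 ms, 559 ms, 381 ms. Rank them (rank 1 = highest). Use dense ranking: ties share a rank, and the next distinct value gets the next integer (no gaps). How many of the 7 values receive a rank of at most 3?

Sorted (descending): 559, 559, 539, 381, 354, 347, 305
The 2 values of 559 share dense rank 1.
Remaining distinct values take the next consecutive integers.
Ranks ≤ 3: {1, 1, 2, 3} → 4 values.

4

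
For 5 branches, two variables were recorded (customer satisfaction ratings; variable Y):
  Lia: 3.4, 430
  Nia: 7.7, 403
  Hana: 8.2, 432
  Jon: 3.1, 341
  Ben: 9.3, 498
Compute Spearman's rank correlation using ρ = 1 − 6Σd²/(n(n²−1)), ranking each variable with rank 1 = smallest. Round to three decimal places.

0.900

Ranks of variable 1: 2, 3, 4, 1, 5
Ranks of variable 2: 3, 2, 4, 1, 5
d = r₁ − r₂: -1, 1, 0, 0, 0
d²: 1, 1, 0, 0, 0; Σd² = 2
ρ = 1 − 6·2/(5·24) = 1 − 12/120 = 0.900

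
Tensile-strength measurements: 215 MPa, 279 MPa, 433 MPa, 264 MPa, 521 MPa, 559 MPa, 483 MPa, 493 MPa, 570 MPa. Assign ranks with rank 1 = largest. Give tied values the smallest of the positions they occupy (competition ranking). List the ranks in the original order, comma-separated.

9, 7, 6, 8, 3, 2, 5, 4, 1

Sorted (descending): 570, 559, 521, 493, 483, 433, 279, 264, 215
No ties — each value takes its position as its rank.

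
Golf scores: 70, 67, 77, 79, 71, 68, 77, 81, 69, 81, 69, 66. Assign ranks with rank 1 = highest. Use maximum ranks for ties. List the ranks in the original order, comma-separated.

7, 11, 5, 3, 6, 10, 5, 2, 9, 2, 9, 12

Sorted (descending): 81, 81, 79, 77, 77, 71, 70, 69, 69, 68, 67, 66
The 2 values of 81 occupy positions 1–2 → each gets rank 2.
The 2 values of 77 occupy positions 4–5 → each gets rank 5.
The 2 values of 69 occupy positions 8–9 → each gets rank 9.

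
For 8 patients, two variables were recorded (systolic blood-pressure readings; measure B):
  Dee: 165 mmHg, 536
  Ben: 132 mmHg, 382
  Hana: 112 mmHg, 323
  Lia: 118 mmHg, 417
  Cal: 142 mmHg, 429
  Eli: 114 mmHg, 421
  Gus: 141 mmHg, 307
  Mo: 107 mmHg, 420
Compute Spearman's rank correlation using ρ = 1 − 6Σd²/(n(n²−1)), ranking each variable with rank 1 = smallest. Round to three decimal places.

0.357

Ranks of variable 1: 8, 5, 2, 4, 7, 3, 6, 1
Ranks of variable 2: 8, 3, 2, 4, 7, 6, 1, 5
d = r₁ − r₂: 0, 2, 0, 0, 0, -3, 5, -4
d²: 0, 4, 0, 0, 0, 9, 25, 16; Σd² = 54
ρ = 1 − 6·54/(8·63) = 1 − 324/504 = 0.357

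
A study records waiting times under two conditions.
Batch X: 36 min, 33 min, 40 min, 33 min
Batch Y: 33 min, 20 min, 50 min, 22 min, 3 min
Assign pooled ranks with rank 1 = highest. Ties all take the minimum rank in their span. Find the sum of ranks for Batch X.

Sorted (descending): 50, 40, 36, 33, 33, 33, 22, 20, 3
The 3 values of 33 occupy positions 4–6 → each gets rank 4.
Batch X values → pooled ranks: 36→3, 33→4, 40→2, 33→4
Rank sum = 3 + 4 + 2 + 4 = 13

13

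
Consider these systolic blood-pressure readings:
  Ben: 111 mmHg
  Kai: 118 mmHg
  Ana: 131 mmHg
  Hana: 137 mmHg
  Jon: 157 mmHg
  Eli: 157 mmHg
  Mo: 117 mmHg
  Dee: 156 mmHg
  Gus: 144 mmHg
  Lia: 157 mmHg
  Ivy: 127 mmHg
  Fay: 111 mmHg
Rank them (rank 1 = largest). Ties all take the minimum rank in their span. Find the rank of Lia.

Sorted (descending): 157, 157, 157, 156, 144, 137, 131, 127, 118, 117, 111, 111
The 3 values of 157 occupy positions 1–3 → each gets rank 1.
The 2 values of 111 occupy positions 11–12 → each gets rank 11.
Lia has value 157 mmHg → rank 1.

1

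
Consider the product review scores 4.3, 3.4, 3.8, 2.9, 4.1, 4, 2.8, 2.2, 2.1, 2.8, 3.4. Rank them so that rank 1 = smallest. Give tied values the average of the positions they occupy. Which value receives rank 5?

2.9

Sorted (ascending): 2.1, 2.2, 2.8, 2.8, 2.9, 3.4, 3.4, 3.8, 4, 4.1, 4.3
The 2 values of 2.8 occupy positions 3–4 → average rank (3+4)/2 = 3.5.
The 2 values of 3.4 occupy positions 6–7 → average rank (6+7)/2 = 6.5.
Rank 5 → value 2.9.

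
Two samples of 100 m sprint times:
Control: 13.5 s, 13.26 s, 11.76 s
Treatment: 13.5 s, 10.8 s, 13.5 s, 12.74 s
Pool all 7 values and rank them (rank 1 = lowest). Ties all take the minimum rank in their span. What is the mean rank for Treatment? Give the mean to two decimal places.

3.50

Sorted (ascending): 10.8, 11.76, 12.74, 13.26, 13.5, 13.5, 13.5
The 3 values of 13.5 occupy positions 5–7 → each gets rank 5.
Treatment values → pooled ranks: 13.5→5, 10.8→1, 13.5→5, 12.74→3
Mean rank = (5 + 1 + 5 + 3) / 4 = 3.50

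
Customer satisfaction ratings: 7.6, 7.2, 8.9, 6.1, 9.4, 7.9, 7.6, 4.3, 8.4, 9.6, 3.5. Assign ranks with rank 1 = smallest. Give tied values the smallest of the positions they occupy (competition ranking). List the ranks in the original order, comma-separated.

5, 4, 9, 3, 10, 7, 5, 2, 8, 11, 1

Sorted (ascending): 3.5, 4.3, 6.1, 7.2, 7.6, 7.6, 7.9, 8.4, 8.9, 9.4, 9.6
The 2 values of 7.6 occupy positions 5–6 → each gets rank 5.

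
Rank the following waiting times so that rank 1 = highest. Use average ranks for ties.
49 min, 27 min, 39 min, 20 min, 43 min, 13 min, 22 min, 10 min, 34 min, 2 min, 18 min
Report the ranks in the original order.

Sorted (descending): 49, 43, 39, 34, 27, 22, 20, 18, 13, 10, 2
No ties — each value takes its position as its rank.

1, 5, 3, 7, 2, 9, 6, 10, 4, 11, 8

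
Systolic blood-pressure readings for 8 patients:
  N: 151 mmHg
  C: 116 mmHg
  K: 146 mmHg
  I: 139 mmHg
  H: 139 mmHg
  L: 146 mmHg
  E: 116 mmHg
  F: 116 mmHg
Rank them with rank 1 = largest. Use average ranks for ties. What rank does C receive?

Sorted (descending): 151, 146, 146, 139, 139, 116, 116, 116
The 2 values of 146 occupy positions 2–3 → average rank (2+3)/2 = 2.5.
The 2 values of 139 occupy positions 4–5 → average rank (4+5)/2 = 4.5.
The 3 values of 116 occupy positions 6–8 → average rank 7.
C has value 116 mmHg → rank 7.

7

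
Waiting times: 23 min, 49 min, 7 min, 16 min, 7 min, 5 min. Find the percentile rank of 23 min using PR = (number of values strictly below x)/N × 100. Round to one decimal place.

66.7

N = 6.
Strictly below 23: 4. Equal to 23: 1.
PR = 4/6 × 100 = 66.7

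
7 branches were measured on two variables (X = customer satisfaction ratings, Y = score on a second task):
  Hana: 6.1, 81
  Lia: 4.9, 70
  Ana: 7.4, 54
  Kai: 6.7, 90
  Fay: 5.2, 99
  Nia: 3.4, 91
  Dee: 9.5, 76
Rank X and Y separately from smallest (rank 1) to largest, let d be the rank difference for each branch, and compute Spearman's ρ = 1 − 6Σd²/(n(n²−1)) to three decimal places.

-0.464

Ranks of variable 1: 4, 2, 6, 5, 3, 1, 7
Ranks of variable 2: 4, 2, 1, 5, 7, 6, 3
d = r₁ − r₂: 0, 0, 5, 0, -4, -5, 4
d²: 0, 0, 25, 0, 16, 25, 16; Σd² = 82
ρ = 1 − 6·82/(7·48) = 1 − 492/336 = -0.464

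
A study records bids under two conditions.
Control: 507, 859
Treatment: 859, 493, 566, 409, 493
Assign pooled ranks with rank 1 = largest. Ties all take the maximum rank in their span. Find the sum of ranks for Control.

6

Sorted (descending): 859, 859, 566, 507, 493, 493, 409
The 2 values of 859 occupy positions 1–2 → each gets rank 2.
The 2 values of 493 occupy positions 5–6 → each gets rank 6.
Control values → pooled ranks: 507→4, 859→2
Rank sum = 4 + 2 = 6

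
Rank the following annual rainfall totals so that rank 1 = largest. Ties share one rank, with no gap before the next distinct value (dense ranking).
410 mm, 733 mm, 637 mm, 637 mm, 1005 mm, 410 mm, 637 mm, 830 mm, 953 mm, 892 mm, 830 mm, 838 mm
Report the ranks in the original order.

Sorted (descending): 1005, 953, 892, 838, 830, 830, 733, 637, 637, 637, 410, 410
The 2 values of 830 share dense rank 5.
The 3 values of 637 share dense rank 7.
The 2 values of 410 share dense rank 8.
Remaining distinct values take the next consecutive integers.

8, 6, 7, 7, 1, 8, 7, 5, 2, 3, 5, 4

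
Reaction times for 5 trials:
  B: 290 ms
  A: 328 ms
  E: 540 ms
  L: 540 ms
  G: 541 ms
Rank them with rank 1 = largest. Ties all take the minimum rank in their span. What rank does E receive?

Sorted (descending): 541, 540, 540, 328, 290
The 2 values of 540 occupy positions 2–3 → each gets rank 2.
E has value 540 ms → rank 2.

2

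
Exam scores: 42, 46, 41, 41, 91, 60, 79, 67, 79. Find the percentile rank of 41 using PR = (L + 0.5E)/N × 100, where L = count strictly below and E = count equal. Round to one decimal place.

N = 9.
Strictly below 41: 0. Equal to 41: 2.
PR = (0 + 0.5·2)/9 × 100 = 11.1

11.1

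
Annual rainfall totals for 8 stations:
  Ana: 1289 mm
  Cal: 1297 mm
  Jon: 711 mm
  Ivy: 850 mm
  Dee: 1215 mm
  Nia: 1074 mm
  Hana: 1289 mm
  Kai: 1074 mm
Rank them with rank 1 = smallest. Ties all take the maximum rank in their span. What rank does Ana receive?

7

Sorted (ascending): 711, 850, 1074, 1074, 1215, 1289, 1289, 1297
The 2 values of 1074 occupy positions 3–4 → each gets rank 4.
The 2 values of 1289 occupy positions 6–7 → each gets rank 7.
Ana has value 1289 mm → rank 7.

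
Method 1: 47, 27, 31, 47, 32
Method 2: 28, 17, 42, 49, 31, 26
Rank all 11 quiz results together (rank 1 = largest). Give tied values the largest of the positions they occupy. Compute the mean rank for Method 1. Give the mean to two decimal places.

5.40

Sorted (descending): 49, 47, 47, 42, 32, 31, 31, 28, 27, 26, 17
The 2 values of 47 occupy positions 2–3 → each gets rank 3.
The 2 values of 31 occupy positions 6–7 → each gets rank 7.
Method 1 values → pooled ranks: 47→3, 27→9, 31→7, 47→3, 32→5
Mean rank = (3 + 9 + 7 + 3 + 5) / 5 = 5.40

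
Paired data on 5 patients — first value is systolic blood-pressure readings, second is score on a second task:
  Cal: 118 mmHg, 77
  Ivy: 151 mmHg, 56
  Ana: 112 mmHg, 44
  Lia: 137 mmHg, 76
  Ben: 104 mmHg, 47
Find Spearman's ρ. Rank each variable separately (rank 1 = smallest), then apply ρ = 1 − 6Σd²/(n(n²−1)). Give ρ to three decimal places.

Ranks of variable 1: 3, 5, 2, 4, 1
Ranks of variable 2: 5, 3, 1, 4, 2
d = r₁ − r₂: -2, 2, 1, 0, -1
d²: 4, 4, 1, 0, 1; Σd² = 10
ρ = 1 − 6·10/(5·24) = 1 − 60/120 = 0.500

0.500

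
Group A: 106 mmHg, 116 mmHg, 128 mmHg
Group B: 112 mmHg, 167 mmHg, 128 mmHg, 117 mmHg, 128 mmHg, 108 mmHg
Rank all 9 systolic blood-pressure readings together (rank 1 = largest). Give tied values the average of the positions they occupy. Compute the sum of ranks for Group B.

27

Sorted (descending): 167, 128, 128, 128, 117, 116, 112, 108, 106
The 3 values of 128 occupy positions 2–4 → average rank 3.
Group B values → pooled ranks: 112→7, 167→1, 128→3, 117→5, 128→3, 108→8
Rank sum = 7 + 1 + 3 + 5 + 3 + 8 = 27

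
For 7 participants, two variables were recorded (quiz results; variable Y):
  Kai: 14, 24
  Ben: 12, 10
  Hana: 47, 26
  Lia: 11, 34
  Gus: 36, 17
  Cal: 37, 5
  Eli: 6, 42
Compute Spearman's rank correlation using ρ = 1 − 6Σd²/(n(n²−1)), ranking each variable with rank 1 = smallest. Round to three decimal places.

Ranks of variable 1: 4, 3, 7, 2, 5, 6, 1
Ranks of variable 2: 4, 2, 5, 6, 3, 1, 7
d = r₁ − r₂: 0, 1, 2, -4, 2, 5, -6
d²: 0, 1, 4, 16, 4, 25, 36; Σd² = 86
ρ = 1 − 6·86/(7·48) = 1 − 516/336 = -0.536

-0.536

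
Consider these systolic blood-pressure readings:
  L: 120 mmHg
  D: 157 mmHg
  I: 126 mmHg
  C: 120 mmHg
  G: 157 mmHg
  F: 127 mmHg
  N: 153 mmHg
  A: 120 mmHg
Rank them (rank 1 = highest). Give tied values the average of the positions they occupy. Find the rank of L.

Sorted (descending): 157, 157, 153, 127, 126, 120, 120, 120
The 2 values of 157 occupy positions 1–2 → average rank (1+2)/2 = 1.5.
The 3 values of 120 occupy positions 6–8 → average rank 7.
L has value 120 mmHg → rank 7.

7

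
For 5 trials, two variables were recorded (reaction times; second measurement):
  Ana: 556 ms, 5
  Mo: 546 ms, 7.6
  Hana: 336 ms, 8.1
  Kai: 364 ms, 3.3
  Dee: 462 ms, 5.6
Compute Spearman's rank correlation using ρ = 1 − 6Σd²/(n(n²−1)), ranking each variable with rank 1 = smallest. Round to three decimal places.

Ranks of variable 1: 5, 4, 1, 2, 3
Ranks of variable 2: 2, 4, 5, 1, 3
d = r₁ − r₂: 3, 0, -4, 1, 0
d²: 9, 0, 16, 1, 0; Σd² = 26
ρ = 1 − 6·26/(5·24) = 1 − 156/120 = -0.300

-0.300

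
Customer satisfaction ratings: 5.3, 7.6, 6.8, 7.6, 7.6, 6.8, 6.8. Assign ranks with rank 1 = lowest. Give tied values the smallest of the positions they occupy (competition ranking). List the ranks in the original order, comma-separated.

Sorted (ascending): 5.3, 6.8, 6.8, 6.8, 7.6, 7.6, 7.6
The 3 values of 6.8 occupy positions 2–4 → each gets rank 2.
The 3 values of 7.6 occupy positions 5–7 → each gets rank 5.

1, 5, 2, 5, 5, 2, 2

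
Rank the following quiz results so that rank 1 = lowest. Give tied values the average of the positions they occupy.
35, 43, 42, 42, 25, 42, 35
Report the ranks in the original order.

2.5, 7, 5, 5, 1, 5, 2.5

Sorted (ascending): 25, 35, 35, 42, 42, 42, 43
The 2 values of 35 occupy positions 2–3 → average rank (2+3)/2 = 2.5.
The 3 values of 42 occupy positions 4–6 → average rank 5.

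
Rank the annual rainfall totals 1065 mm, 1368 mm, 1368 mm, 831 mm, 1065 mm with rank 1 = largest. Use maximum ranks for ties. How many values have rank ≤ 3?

2

Sorted (descending): 1368, 1368, 1065, 1065, 831
The 2 values of 1368 occupy positions 1–2 → each gets rank 2.
The 2 values of 1065 occupy positions 3–4 → each gets rank 4.
Ranks ≤ 3: {2, 2} → 2 values.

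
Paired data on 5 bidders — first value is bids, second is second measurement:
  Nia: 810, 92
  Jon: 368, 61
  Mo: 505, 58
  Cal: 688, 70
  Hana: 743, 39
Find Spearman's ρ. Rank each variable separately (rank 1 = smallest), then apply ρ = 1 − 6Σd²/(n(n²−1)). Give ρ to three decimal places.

0.300

Ranks of variable 1: 5, 1, 2, 3, 4
Ranks of variable 2: 5, 3, 2, 4, 1
d = r₁ − r₂: 0, -2, 0, -1, 3
d²: 0, 4, 0, 1, 9; Σd² = 14
ρ = 1 − 6·14/(5·24) = 1 − 84/120 = 0.300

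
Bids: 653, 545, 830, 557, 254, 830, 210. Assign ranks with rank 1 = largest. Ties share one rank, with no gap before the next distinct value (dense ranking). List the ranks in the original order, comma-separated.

2, 4, 1, 3, 5, 1, 6

Sorted (descending): 830, 830, 653, 557, 545, 254, 210
The 2 values of 830 share dense rank 1.
Remaining distinct values take the next consecutive integers.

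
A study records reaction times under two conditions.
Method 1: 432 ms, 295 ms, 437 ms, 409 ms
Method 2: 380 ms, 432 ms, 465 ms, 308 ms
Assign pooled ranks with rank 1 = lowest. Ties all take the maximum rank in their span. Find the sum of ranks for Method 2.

Sorted (ascending): 295, 308, 380, 409, 432, 432, 437, 465
The 2 values of 432 occupy positions 5–6 → each gets rank 6.
Method 2 values → pooled ranks: 380→3, 432→6, 465→8, 308→2
Rank sum = 3 + 6 + 8 + 2 = 19

19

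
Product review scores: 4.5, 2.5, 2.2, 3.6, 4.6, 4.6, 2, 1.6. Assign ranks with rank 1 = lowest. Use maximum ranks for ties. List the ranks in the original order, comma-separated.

6, 4, 3, 5, 8, 8, 2, 1

Sorted (ascending): 1.6, 2, 2.2, 2.5, 3.6, 4.5, 4.6, 4.6
The 2 values of 4.6 occupy positions 7–8 → each gets rank 8.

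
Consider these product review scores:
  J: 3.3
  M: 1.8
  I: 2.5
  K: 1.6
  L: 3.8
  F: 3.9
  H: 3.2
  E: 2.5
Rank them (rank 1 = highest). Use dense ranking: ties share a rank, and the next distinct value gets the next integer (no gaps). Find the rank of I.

5

Sorted (descending): 3.9, 3.8, 3.3, 3.2, 2.5, 2.5, 1.8, 1.6
The 2 values of 2.5 share dense rank 5.
Remaining distinct values take the next consecutive integers.
I has value 2.5 → rank 5.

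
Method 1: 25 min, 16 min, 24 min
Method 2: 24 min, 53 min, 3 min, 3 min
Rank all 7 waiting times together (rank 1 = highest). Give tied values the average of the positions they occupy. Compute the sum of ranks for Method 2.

17.5

Sorted (descending): 53, 25, 24, 24, 16, 3, 3
The 2 values of 24 occupy positions 3–4 → average rank (3+4)/2 = 3.5.
The 2 values of 3 occupy positions 6–7 → average rank (6+7)/2 = 6.5.
Method 2 values → pooled ranks: 24→3.5, 53→1, 3→6.5, 3→6.5
Rank sum = 3.5 + 1 + 6.5 + 6.5 = 17.5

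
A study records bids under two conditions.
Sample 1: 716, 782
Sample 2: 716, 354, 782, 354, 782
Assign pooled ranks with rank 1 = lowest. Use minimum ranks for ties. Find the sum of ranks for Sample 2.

15

Sorted (ascending): 354, 354, 716, 716, 782, 782, 782
The 2 values of 354 occupy positions 1–2 → each gets rank 1.
The 2 values of 716 occupy positions 3–4 → each gets rank 3.
The 3 values of 782 occupy positions 5–7 → each gets rank 5.
Sample 2 values → pooled ranks: 716→3, 354→1, 782→5, 354→1, 782→5
Rank sum = 3 + 1 + 5 + 1 + 5 = 15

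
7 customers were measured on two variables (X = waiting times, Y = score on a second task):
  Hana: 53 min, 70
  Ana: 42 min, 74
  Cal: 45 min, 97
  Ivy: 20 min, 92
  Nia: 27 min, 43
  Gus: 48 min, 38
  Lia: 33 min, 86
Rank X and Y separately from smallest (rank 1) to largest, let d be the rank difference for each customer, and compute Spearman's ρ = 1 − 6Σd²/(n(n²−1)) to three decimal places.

-0.321

Ranks of variable 1: 7, 4, 5, 1, 2, 6, 3
Ranks of variable 2: 3, 4, 7, 6, 2, 1, 5
d = r₁ − r₂: 4, 0, -2, -5, 0, 5, -2
d²: 16, 0, 4, 25, 0, 25, 4; Σd² = 74
ρ = 1 − 6·74/(7·48) = 1 − 444/336 = -0.321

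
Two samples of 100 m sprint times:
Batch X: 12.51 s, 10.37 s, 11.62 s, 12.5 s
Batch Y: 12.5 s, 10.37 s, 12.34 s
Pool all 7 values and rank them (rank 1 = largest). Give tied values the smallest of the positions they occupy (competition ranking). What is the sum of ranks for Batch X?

Sorted (descending): 12.51, 12.5, 12.5, 12.34, 11.62, 10.37, 10.37
The 2 values of 12.5 occupy positions 2–3 → each gets rank 2.
The 2 values of 10.37 occupy positions 6–7 → each gets rank 6.
Batch X values → pooled ranks: 12.51→1, 10.37→6, 11.62→5, 12.5→2
Rank sum = 1 + 6 + 5 + 2 = 14

14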